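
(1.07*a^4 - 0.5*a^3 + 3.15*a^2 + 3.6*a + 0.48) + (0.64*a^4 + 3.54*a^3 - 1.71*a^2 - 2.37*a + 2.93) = 1.71*a^4 + 3.04*a^3 + 1.44*a^2 + 1.23*a + 3.41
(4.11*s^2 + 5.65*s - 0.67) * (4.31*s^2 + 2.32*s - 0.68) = 17.7141*s^4 + 33.8867*s^3 + 7.4255*s^2 - 5.3964*s + 0.4556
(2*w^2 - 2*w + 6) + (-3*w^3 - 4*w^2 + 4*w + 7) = -3*w^3 - 2*w^2 + 2*w + 13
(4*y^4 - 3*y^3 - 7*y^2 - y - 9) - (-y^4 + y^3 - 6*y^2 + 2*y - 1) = 5*y^4 - 4*y^3 - y^2 - 3*y - 8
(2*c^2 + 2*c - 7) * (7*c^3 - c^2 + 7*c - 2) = 14*c^5 + 12*c^4 - 37*c^3 + 17*c^2 - 53*c + 14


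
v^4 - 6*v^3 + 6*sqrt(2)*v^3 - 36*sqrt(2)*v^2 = v^2*(v - 6)*(v + 6*sqrt(2))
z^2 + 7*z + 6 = (z + 1)*(z + 6)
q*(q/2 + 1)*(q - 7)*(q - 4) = q^4/2 - 9*q^3/2 + 3*q^2 + 28*q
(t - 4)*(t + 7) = t^2 + 3*t - 28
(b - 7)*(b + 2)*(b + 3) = b^3 - 2*b^2 - 29*b - 42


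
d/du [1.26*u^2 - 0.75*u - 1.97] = 2.52*u - 0.75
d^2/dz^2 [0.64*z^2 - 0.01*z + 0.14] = 1.28000000000000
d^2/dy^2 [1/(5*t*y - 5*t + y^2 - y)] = 2*(-5*t*y + 5*t - y^2 + y + (5*t + 2*y - 1)^2)/(5*t*y - 5*t + y^2 - y)^3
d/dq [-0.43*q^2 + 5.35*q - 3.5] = 5.35 - 0.86*q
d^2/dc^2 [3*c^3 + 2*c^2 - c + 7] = 18*c + 4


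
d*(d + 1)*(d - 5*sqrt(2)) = d^3 - 5*sqrt(2)*d^2 + d^2 - 5*sqrt(2)*d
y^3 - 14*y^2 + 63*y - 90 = (y - 6)*(y - 5)*(y - 3)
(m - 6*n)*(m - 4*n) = m^2 - 10*m*n + 24*n^2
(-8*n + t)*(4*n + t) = -32*n^2 - 4*n*t + t^2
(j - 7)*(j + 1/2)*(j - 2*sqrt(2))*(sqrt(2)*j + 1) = sqrt(2)*j^4 - 13*sqrt(2)*j^3/2 - 3*j^3 - 11*sqrt(2)*j^2/2 + 39*j^2/2 + 21*j/2 + 13*sqrt(2)*j + 7*sqrt(2)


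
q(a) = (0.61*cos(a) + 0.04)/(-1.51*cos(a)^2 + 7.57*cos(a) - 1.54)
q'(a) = (-3.02*sin(a)*cos(a) + 7.57*sin(a))*(0.61*cos(a) + 0.04)/(-1.51*cos(a)^2 + 7.57*cos(a) - 1.54)^2 - 0.61*sin(a)/(-1.51*cos(a)^2 + 7.57*cos(a) - 1.54)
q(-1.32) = 0.78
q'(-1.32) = -18.54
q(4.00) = 0.05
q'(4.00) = -0.01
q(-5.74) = 0.15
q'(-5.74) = 0.02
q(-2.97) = 0.05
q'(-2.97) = -0.00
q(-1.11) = 0.20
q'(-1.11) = -0.39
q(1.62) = -0.01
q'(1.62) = 0.34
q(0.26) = 0.14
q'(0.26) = 0.00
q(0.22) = 0.14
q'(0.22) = 0.00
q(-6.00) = 0.14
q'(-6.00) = 0.00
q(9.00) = 0.05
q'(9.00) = 0.00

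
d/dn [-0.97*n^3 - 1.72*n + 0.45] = -2.91*n^2 - 1.72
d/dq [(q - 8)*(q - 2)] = 2*q - 10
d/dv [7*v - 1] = 7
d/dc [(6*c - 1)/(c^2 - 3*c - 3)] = (-6*c^2 + 2*c - 21)/(c^4 - 6*c^3 + 3*c^2 + 18*c + 9)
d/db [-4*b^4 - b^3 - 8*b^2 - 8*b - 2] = -16*b^3 - 3*b^2 - 16*b - 8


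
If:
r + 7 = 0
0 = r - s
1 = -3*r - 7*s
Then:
No Solution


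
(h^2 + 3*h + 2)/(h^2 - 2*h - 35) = (h^2 + 3*h + 2)/(h^2 - 2*h - 35)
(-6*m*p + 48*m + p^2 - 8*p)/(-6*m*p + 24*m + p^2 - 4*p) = (p - 8)/(p - 4)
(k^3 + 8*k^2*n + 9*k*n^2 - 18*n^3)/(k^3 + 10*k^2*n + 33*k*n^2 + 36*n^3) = (k^2 + 5*k*n - 6*n^2)/(k^2 + 7*k*n + 12*n^2)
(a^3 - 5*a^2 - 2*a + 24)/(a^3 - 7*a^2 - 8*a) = (-a^3 + 5*a^2 + 2*a - 24)/(a*(-a^2 + 7*a + 8))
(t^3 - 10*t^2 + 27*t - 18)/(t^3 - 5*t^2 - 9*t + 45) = (t^2 - 7*t + 6)/(t^2 - 2*t - 15)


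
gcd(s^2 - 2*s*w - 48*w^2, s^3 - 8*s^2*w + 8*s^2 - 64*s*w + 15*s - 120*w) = s - 8*w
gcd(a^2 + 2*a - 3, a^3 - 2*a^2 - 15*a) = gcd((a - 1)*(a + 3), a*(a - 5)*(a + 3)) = a + 3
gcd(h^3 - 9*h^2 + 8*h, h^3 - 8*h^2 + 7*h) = h^2 - h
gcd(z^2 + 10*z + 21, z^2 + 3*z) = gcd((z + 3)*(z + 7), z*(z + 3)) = z + 3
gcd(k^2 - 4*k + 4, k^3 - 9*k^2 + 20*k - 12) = k - 2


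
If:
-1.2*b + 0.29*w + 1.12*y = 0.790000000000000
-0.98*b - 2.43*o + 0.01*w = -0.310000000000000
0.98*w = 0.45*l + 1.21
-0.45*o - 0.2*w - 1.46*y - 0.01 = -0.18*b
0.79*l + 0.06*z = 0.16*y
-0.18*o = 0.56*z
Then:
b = -0.74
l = -0.07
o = 0.43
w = 1.20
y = -0.39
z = -0.14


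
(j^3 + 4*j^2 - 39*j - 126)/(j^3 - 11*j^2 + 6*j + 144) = (j + 7)/(j - 8)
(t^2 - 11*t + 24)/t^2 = 1 - 11/t + 24/t^2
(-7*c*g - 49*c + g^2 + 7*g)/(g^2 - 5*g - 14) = (7*c*g + 49*c - g^2 - 7*g)/(-g^2 + 5*g + 14)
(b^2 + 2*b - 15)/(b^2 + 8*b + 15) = (b - 3)/(b + 3)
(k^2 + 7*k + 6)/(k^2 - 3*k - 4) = (k + 6)/(k - 4)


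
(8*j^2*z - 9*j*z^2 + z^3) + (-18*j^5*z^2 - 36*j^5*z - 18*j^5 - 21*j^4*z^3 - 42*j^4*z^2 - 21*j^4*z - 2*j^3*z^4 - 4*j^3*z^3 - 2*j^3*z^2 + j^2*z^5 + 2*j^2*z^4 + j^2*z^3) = -18*j^5*z^2 - 36*j^5*z - 18*j^5 - 21*j^4*z^3 - 42*j^4*z^2 - 21*j^4*z - 2*j^3*z^4 - 4*j^3*z^3 - 2*j^3*z^2 + j^2*z^5 + 2*j^2*z^4 + j^2*z^3 + 8*j^2*z - 9*j*z^2 + z^3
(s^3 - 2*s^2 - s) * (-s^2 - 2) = -s^5 + 2*s^4 - s^3 + 4*s^2 + 2*s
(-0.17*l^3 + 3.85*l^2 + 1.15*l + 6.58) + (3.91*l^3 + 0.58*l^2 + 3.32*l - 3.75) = 3.74*l^3 + 4.43*l^2 + 4.47*l + 2.83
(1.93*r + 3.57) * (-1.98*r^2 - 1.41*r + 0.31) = -3.8214*r^3 - 9.7899*r^2 - 4.4354*r + 1.1067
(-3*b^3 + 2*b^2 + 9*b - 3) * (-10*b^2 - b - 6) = 30*b^5 - 17*b^4 - 74*b^3 + 9*b^2 - 51*b + 18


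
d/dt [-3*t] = -3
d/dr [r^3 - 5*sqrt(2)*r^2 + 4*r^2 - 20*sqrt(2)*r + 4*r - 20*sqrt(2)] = 3*r^2 - 10*sqrt(2)*r + 8*r - 20*sqrt(2) + 4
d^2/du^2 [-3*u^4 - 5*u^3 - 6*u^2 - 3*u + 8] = -36*u^2 - 30*u - 12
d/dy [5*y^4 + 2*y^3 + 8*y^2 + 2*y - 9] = 20*y^3 + 6*y^2 + 16*y + 2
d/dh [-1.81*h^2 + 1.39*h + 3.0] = 1.39 - 3.62*h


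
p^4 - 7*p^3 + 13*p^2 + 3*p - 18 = (p - 3)^2*(p - 2)*(p + 1)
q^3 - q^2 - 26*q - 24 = (q - 6)*(q + 1)*(q + 4)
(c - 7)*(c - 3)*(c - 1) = c^3 - 11*c^2 + 31*c - 21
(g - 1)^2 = g^2 - 2*g + 1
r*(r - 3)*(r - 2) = r^3 - 5*r^2 + 6*r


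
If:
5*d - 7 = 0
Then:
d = 7/5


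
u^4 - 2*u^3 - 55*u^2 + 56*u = u*(u - 8)*(u - 1)*(u + 7)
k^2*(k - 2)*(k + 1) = k^4 - k^3 - 2*k^2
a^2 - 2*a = a*(a - 2)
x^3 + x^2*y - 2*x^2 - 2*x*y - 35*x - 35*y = (x - 7)*(x + 5)*(x + y)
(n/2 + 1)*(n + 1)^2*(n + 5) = n^4/2 + 9*n^3/2 + 25*n^2/2 + 27*n/2 + 5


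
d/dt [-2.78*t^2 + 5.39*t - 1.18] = 5.39 - 5.56*t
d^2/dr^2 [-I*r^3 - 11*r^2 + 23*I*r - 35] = -6*I*r - 22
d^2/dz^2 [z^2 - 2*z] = 2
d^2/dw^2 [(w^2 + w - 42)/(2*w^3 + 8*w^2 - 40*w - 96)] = (w^6 + 3*w^5 - 180*w^4 - 892*w^3 + 1368*w^2 + 4608*w - 23520)/(w^9 + 12*w^8 - 12*w^7 - 560*w^6 - 912*w^5 + 8256*w^4 + 21952*w^3 - 29952*w^2 - 138240*w - 110592)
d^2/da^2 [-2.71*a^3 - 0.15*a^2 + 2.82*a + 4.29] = -16.26*a - 0.3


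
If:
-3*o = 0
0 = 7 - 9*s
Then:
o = 0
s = 7/9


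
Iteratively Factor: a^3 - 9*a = (a + 3)*(a^2 - 3*a) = (a - 3)*(a + 3)*(a)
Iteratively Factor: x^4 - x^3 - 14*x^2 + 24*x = (x)*(x^3 - x^2 - 14*x + 24) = x*(x + 4)*(x^2 - 5*x + 6) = x*(x - 2)*(x + 4)*(x - 3)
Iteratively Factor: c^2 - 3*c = (c)*(c - 3)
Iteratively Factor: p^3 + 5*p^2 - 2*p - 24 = (p + 4)*(p^2 + p - 6) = (p - 2)*(p + 4)*(p + 3)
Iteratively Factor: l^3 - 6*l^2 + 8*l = (l - 2)*(l^2 - 4*l) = l*(l - 2)*(l - 4)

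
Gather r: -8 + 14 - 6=0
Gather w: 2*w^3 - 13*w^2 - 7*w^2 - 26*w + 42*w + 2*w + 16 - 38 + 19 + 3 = 2*w^3 - 20*w^2 + 18*w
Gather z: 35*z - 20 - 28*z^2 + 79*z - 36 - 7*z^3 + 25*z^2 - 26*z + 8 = -7*z^3 - 3*z^2 + 88*z - 48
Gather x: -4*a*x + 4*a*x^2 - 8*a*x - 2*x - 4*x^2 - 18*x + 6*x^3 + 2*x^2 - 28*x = 6*x^3 + x^2*(4*a - 2) + x*(-12*a - 48)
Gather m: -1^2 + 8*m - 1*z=8*m - z - 1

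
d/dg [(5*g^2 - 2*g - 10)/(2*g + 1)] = 2*(5*g^2 + 5*g + 9)/(4*g^2 + 4*g + 1)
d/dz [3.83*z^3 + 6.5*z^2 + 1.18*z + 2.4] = 11.49*z^2 + 13.0*z + 1.18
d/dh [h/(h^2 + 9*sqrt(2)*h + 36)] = (36 - h^2)/(h^4 + 18*sqrt(2)*h^3 + 234*h^2 + 648*sqrt(2)*h + 1296)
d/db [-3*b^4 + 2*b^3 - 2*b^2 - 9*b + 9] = -12*b^3 + 6*b^2 - 4*b - 9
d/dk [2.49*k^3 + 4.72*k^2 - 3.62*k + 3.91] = 7.47*k^2 + 9.44*k - 3.62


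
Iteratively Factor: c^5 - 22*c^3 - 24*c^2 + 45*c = (c + 3)*(c^4 - 3*c^3 - 13*c^2 + 15*c) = (c - 5)*(c + 3)*(c^3 + 2*c^2 - 3*c) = (c - 5)*(c + 3)^2*(c^2 - c) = (c - 5)*(c - 1)*(c + 3)^2*(c)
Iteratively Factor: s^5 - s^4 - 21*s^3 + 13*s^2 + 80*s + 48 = (s + 4)*(s^4 - 5*s^3 - s^2 + 17*s + 12) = (s + 1)*(s + 4)*(s^3 - 6*s^2 + 5*s + 12) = (s + 1)^2*(s + 4)*(s^2 - 7*s + 12) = (s - 3)*(s + 1)^2*(s + 4)*(s - 4)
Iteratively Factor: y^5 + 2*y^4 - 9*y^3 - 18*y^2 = (y - 3)*(y^4 + 5*y^3 + 6*y^2) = y*(y - 3)*(y^3 + 5*y^2 + 6*y) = y*(y - 3)*(y + 3)*(y^2 + 2*y) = y*(y - 3)*(y + 2)*(y + 3)*(y)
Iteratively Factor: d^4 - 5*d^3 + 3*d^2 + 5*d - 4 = (d + 1)*(d^3 - 6*d^2 + 9*d - 4) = (d - 1)*(d + 1)*(d^2 - 5*d + 4) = (d - 4)*(d - 1)*(d + 1)*(d - 1)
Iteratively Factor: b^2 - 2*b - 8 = (b + 2)*(b - 4)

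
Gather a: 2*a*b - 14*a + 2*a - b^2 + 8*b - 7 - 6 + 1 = a*(2*b - 12) - b^2 + 8*b - 12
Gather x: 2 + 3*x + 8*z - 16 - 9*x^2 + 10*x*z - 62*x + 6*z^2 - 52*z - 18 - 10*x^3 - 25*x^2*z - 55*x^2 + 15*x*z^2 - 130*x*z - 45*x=-10*x^3 + x^2*(-25*z - 64) + x*(15*z^2 - 120*z - 104) + 6*z^2 - 44*z - 32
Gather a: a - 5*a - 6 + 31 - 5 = 20 - 4*a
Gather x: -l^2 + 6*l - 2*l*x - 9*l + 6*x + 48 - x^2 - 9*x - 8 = -l^2 - 3*l - x^2 + x*(-2*l - 3) + 40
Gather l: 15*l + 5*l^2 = 5*l^2 + 15*l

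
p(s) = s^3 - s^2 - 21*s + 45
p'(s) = 3*s^2 - 2*s - 21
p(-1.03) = 64.48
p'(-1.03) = -15.76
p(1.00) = 24.00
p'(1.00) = -20.00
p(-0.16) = 48.33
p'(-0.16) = -20.60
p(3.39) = 1.28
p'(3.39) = 6.70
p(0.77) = 28.69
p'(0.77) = -20.76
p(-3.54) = 62.45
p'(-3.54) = 23.67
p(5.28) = 53.44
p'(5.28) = 52.08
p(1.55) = 13.77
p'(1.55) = -16.89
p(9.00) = 504.00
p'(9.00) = 204.00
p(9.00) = 504.00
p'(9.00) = 204.00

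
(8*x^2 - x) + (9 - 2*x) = 8*x^2 - 3*x + 9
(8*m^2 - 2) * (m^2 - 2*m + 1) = 8*m^4 - 16*m^3 + 6*m^2 + 4*m - 2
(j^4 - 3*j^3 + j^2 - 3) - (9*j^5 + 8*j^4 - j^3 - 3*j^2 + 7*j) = -9*j^5 - 7*j^4 - 2*j^3 + 4*j^2 - 7*j - 3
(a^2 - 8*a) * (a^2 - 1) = a^4 - 8*a^3 - a^2 + 8*a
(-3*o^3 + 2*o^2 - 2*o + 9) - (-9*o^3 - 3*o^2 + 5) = 6*o^3 + 5*o^2 - 2*o + 4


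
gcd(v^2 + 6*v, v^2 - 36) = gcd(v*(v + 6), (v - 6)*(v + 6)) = v + 6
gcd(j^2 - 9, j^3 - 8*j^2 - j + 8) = 1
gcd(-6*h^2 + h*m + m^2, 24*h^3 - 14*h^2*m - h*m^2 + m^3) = 2*h - m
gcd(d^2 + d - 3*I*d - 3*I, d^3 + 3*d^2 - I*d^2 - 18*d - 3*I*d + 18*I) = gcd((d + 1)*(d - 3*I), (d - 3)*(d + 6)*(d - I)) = 1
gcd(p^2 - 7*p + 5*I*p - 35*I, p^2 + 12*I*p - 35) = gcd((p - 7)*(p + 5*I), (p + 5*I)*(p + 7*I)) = p + 5*I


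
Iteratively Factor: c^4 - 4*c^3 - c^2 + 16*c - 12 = (c - 3)*(c^3 - c^2 - 4*c + 4) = (c - 3)*(c - 2)*(c^2 + c - 2) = (c - 3)*(c - 2)*(c + 2)*(c - 1)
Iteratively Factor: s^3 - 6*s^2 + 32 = (s - 4)*(s^2 - 2*s - 8) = (s - 4)^2*(s + 2)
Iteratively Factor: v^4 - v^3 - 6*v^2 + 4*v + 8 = (v - 2)*(v^3 + v^2 - 4*v - 4) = (v - 2)^2*(v^2 + 3*v + 2) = (v - 2)^2*(v + 2)*(v + 1)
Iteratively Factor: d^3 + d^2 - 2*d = (d)*(d^2 + d - 2) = d*(d - 1)*(d + 2)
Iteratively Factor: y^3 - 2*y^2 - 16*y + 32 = (y - 2)*(y^2 - 16) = (y - 4)*(y - 2)*(y + 4)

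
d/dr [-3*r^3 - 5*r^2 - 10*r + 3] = -9*r^2 - 10*r - 10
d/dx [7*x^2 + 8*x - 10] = 14*x + 8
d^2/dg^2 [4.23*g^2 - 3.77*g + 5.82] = 8.46000000000000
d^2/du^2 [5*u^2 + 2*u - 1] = 10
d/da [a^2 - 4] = 2*a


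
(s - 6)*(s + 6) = s^2 - 36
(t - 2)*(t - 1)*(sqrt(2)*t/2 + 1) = sqrt(2)*t^3/2 - 3*sqrt(2)*t^2/2 + t^2 - 3*t + sqrt(2)*t + 2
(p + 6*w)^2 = p^2 + 12*p*w + 36*w^2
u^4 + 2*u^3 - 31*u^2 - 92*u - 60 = (u - 6)*(u + 1)*(u + 2)*(u + 5)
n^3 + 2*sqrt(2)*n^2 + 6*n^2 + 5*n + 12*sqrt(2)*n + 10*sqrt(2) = (n + 1)*(n + 5)*(n + 2*sqrt(2))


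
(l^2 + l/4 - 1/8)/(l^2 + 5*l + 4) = (l^2 + l/4 - 1/8)/(l^2 + 5*l + 4)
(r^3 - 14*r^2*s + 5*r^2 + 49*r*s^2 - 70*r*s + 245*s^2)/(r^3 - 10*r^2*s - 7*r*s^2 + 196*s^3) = (r + 5)/(r + 4*s)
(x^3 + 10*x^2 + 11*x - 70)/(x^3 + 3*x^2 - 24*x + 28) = (x + 5)/(x - 2)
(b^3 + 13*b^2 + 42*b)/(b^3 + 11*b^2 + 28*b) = (b + 6)/(b + 4)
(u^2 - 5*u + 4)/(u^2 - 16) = (u - 1)/(u + 4)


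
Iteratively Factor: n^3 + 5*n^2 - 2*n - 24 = (n + 3)*(n^2 + 2*n - 8) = (n - 2)*(n + 3)*(n + 4)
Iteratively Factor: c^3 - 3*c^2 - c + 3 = (c + 1)*(c^2 - 4*c + 3) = (c - 3)*(c + 1)*(c - 1)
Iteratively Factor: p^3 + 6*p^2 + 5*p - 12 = (p + 4)*(p^2 + 2*p - 3) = (p - 1)*(p + 4)*(p + 3)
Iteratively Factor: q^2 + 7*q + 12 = (q + 4)*(q + 3)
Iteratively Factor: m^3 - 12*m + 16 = (m + 4)*(m^2 - 4*m + 4) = (m - 2)*(m + 4)*(m - 2)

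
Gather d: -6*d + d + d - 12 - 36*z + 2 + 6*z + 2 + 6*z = -4*d - 24*z - 8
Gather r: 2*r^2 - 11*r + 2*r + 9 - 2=2*r^2 - 9*r + 7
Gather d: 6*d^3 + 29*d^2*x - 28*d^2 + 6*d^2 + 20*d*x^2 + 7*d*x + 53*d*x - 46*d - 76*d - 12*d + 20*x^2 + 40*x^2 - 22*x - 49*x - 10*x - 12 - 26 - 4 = 6*d^3 + d^2*(29*x - 22) + d*(20*x^2 + 60*x - 134) + 60*x^2 - 81*x - 42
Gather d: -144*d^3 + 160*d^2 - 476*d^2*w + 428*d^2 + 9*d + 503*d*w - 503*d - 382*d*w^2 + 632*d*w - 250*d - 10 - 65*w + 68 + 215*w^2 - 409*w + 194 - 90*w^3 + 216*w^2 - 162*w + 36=-144*d^3 + d^2*(588 - 476*w) + d*(-382*w^2 + 1135*w - 744) - 90*w^3 + 431*w^2 - 636*w + 288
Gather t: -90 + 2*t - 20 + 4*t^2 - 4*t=4*t^2 - 2*t - 110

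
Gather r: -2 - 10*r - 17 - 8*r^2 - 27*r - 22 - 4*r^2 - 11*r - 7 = -12*r^2 - 48*r - 48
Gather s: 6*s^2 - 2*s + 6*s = 6*s^2 + 4*s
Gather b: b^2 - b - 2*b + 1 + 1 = b^2 - 3*b + 2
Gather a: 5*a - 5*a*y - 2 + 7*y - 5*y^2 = a*(5 - 5*y) - 5*y^2 + 7*y - 2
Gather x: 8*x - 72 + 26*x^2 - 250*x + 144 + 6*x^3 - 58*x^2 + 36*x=6*x^3 - 32*x^2 - 206*x + 72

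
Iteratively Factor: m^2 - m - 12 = (m - 4)*(m + 3)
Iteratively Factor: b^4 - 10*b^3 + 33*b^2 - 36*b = (b - 4)*(b^3 - 6*b^2 + 9*b) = b*(b - 4)*(b^2 - 6*b + 9) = b*(b - 4)*(b - 3)*(b - 3)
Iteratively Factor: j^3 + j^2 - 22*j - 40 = (j + 2)*(j^2 - j - 20) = (j - 5)*(j + 2)*(j + 4)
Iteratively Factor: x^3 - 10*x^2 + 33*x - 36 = (x - 3)*(x^2 - 7*x + 12) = (x - 4)*(x - 3)*(x - 3)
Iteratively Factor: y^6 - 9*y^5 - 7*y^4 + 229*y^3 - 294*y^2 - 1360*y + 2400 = (y + 3)*(y^5 - 12*y^4 + 29*y^3 + 142*y^2 - 720*y + 800) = (y - 5)*(y + 3)*(y^4 - 7*y^3 - 6*y^2 + 112*y - 160) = (y - 5)*(y - 2)*(y + 3)*(y^3 - 5*y^2 - 16*y + 80) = (y - 5)^2*(y - 2)*(y + 3)*(y^2 - 16) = (y - 5)^2*(y - 4)*(y - 2)*(y + 3)*(y + 4)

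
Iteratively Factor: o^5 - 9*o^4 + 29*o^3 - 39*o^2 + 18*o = (o - 2)*(o^4 - 7*o^3 + 15*o^2 - 9*o) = o*(o - 2)*(o^3 - 7*o^2 + 15*o - 9) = o*(o - 2)*(o - 1)*(o^2 - 6*o + 9) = o*(o - 3)*(o - 2)*(o - 1)*(o - 3)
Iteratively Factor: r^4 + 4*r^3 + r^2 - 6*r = (r)*(r^3 + 4*r^2 + r - 6) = r*(r + 3)*(r^2 + r - 2) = r*(r + 2)*(r + 3)*(r - 1)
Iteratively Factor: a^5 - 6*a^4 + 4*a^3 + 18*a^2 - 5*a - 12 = (a - 3)*(a^4 - 3*a^3 - 5*a^2 + 3*a + 4) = (a - 3)*(a + 1)*(a^3 - 4*a^2 - a + 4) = (a - 4)*(a - 3)*(a + 1)*(a^2 - 1) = (a - 4)*(a - 3)*(a + 1)^2*(a - 1)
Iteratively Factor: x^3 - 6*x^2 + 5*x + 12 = (x + 1)*(x^2 - 7*x + 12) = (x - 3)*(x + 1)*(x - 4)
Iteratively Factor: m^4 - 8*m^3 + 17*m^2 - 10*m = (m)*(m^3 - 8*m^2 + 17*m - 10) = m*(m - 2)*(m^2 - 6*m + 5) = m*(m - 5)*(m - 2)*(m - 1)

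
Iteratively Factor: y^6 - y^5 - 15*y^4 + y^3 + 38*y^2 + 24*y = (y - 4)*(y^5 + 3*y^4 - 3*y^3 - 11*y^2 - 6*y) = (y - 4)*(y + 3)*(y^4 - 3*y^2 - 2*y) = (y - 4)*(y + 1)*(y + 3)*(y^3 - y^2 - 2*y) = y*(y - 4)*(y + 1)*(y + 3)*(y^2 - y - 2) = y*(y - 4)*(y - 2)*(y + 1)*(y + 3)*(y + 1)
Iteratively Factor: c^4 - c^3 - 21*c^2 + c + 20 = (c + 4)*(c^3 - 5*c^2 - c + 5) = (c + 1)*(c + 4)*(c^2 - 6*c + 5) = (c - 5)*(c + 1)*(c + 4)*(c - 1)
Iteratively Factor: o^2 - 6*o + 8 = (o - 2)*(o - 4)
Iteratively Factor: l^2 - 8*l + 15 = (l - 5)*(l - 3)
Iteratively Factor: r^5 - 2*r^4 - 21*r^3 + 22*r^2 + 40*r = (r - 5)*(r^4 + 3*r^3 - 6*r^2 - 8*r) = r*(r - 5)*(r^3 + 3*r^2 - 6*r - 8) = r*(r - 5)*(r + 1)*(r^2 + 2*r - 8) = r*(r - 5)*(r + 1)*(r + 4)*(r - 2)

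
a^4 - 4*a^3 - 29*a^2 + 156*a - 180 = (a - 5)*(a - 3)*(a - 2)*(a + 6)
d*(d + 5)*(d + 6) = d^3 + 11*d^2 + 30*d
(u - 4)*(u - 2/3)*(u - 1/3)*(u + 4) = u^4 - u^3 - 142*u^2/9 + 16*u - 32/9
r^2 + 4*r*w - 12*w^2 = (r - 2*w)*(r + 6*w)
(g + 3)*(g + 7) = g^2 + 10*g + 21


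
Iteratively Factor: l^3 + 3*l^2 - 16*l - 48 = (l - 4)*(l^2 + 7*l + 12) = (l - 4)*(l + 4)*(l + 3)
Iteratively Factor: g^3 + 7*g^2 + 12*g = (g + 3)*(g^2 + 4*g) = (g + 3)*(g + 4)*(g)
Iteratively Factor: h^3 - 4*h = (h)*(h^2 - 4) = h*(h - 2)*(h + 2)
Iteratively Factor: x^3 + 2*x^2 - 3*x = (x)*(x^2 + 2*x - 3) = x*(x + 3)*(x - 1)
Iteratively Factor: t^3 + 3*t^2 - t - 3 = (t + 1)*(t^2 + 2*t - 3) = (t + 1)*(t + 3)*(t - 1)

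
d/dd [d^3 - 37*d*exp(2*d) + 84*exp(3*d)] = 3*d^2 - 74*d*exp(2*d) + 252*exp(3*d) - 37*exp(2*d)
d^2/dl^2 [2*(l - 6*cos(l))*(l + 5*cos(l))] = 2*l*cos(l) - 240*sin(l)^2 + 4*sin(l) + 124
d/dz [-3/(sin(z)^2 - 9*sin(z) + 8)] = 3*(2*sin(z) - 9)*cos(z)/(sin(z)^2 - 9*sin(z) + 8)^2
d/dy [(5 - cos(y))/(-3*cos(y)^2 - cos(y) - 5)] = (3*cos(y)^2 - 30*cos(y) - 10)*sin(y)/(3*cos(y)^2 + cos(y) + 5)^2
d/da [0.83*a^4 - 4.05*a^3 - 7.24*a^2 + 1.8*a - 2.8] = 3.32*a^3 - 12.15*a^2 - 14.48*a + 1.8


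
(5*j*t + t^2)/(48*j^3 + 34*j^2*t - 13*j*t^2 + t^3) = t*(5*j + t)/(48*j^3 + 34*j^2*t - 13*j*t^2 + t^3)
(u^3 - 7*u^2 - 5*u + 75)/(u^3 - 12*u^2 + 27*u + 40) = (u^2 - 2*u - 15)/(u^2 - 7*u - 8)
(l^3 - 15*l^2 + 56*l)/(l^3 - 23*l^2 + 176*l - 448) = l/(l - 8)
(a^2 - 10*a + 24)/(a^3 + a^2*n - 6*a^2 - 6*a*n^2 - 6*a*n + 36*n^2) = (a - 4)/(a^2 + a*n - 6*n^2)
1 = 1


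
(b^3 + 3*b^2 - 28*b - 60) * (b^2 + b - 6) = b^5 + 4*b^4 - 31*b^3 - 106*b^2 + 108*b + 360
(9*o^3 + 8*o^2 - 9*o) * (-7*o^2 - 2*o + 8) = -63*o^5 - 74*o^4 + 119*o^3 + 82*o^2 - 72*o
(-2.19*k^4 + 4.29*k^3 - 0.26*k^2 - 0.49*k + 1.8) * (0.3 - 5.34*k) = 11.6946*k^5 - 23.5656*k^4 + 2.6754*k^3 + 2.5386*k^2 - 9.759*k + 0.54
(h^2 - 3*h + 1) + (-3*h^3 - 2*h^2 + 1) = -3*h^3 - h^2 - 3*h + 2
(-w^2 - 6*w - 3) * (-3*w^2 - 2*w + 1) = 3*w^4 + 20*w^3 + 20*w^2 - 3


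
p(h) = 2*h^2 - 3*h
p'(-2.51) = -13.04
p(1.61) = 0.35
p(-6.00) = 90.00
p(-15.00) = 495.00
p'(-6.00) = -27.00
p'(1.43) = 2.72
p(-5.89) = 87.05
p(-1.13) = 5.94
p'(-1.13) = -7.52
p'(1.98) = 4.92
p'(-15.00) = -63.00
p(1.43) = -0.20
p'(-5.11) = -23.44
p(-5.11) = 67.55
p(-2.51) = 20.13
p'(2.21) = 5.84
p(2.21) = 3.14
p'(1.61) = 3.44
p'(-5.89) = -26.56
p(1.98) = 1.90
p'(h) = 4*h - 3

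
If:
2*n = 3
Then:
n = 3/2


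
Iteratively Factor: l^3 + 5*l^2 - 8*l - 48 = (l - 3)*(l^2 + 8*l + 16) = (l - 3)*(l + 4)*(l + 4)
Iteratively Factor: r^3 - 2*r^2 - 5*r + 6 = (r + 2)*(r^2 - 4*r + 3) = (r - 3)*(r + 2)*(r - 1)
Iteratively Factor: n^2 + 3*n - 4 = (n - 1)*(n + 4)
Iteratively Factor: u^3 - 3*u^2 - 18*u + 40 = (u + 4)*(u^2 - 7*u + 10) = (u - 2)*(u + 4)*(u - 5)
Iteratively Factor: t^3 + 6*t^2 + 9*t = (t)*(t^2 + 6*t + 9) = t*(t + 3)*(t + 3)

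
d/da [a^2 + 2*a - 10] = 2*a + 2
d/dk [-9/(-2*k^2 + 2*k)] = 9*(1 - 2*k)/(2*k^2*(k - 1)^2)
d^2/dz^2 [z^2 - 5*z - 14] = 2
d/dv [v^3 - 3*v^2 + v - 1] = 3*v^2 - 6*v + 1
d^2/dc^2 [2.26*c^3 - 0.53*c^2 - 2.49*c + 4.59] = 13.56*c - 1.06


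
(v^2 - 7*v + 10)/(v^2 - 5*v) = (v - 2)/v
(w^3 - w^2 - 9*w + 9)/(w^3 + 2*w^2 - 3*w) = (w - 3)/w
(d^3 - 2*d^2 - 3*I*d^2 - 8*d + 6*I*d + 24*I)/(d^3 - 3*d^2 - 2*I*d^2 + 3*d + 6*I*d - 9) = (d^2 - 2*d - 8)/(d^2 + d*(-3 + I) - 3*I)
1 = 1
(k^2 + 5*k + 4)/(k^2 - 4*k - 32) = (k + 1)/(k - 8)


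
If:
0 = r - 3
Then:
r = 3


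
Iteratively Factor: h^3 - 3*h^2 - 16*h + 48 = (h - 3)*(h^2 - 16) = (h - 4)*(h - 3)*(h + 4)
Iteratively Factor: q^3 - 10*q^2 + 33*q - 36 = (q - 4)*(q^2 - 6*q + 9) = (q - 4)*(q - 3)*(q - 3)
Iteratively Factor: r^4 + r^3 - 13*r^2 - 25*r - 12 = (r + 3)*(r^3 - 2*r^2 - 7*r - 4) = (r + 1)*(r + 3)*(r^2 - 3*r - 4) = (r + 1)^2*(r + 3)*(r - 4)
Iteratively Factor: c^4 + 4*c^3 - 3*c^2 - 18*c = (c + 3)*(c^3 + c^2 - 6*c) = c*(c + 3)*(c^2 + c - 6) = c*(c - 2)*(c + 3)*(c + 3)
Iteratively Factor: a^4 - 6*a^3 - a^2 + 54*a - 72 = (a - 3)*(a^3 - 3*a^2 - 10*a + 24) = (a - 3)*(a + 3)*(a^2 - 6*a + 8) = (a - 3)*(a - 2)*(a + 3)*(a - 4)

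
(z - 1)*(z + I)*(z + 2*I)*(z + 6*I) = z^4 - z^3 + 9*I*z^3 - 20*z^2 - 9*I*z^2 + 20*z - 12*I*z + 12*I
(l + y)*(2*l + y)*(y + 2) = 2*l^2*y + 4*l^2 + 3*l*y^2 + 6*l*y + y^3 + 2*y^2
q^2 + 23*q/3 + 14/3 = (q + 2/3)*(q + 7)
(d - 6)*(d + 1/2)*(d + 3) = d^3 - 5*d^2/2 - 39*d/2 - 9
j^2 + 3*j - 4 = (j - 1)*(j + 4)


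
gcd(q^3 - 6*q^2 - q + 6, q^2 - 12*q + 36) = q - 6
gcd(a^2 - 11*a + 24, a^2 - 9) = a - 3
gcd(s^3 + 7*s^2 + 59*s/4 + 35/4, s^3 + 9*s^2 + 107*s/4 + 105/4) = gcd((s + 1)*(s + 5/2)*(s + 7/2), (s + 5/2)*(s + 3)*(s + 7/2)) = s^2 + 6*s + 35/4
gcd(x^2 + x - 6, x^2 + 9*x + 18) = x + 3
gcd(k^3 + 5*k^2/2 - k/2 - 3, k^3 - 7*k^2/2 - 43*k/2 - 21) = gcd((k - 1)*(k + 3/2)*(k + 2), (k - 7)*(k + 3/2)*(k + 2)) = k^2 + 7*k/2 + 3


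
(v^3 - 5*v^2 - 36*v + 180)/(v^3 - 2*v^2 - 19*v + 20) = (v^2 - 36)/(v^2 + 3*v - 4)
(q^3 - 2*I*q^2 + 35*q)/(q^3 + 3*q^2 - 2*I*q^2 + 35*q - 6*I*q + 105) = q/(q + 3)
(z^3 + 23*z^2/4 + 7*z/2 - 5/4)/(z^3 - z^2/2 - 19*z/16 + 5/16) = 4*(z + 5)/(4*z - 5)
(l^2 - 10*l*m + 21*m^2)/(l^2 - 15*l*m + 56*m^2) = (l - 3*m)/(l - 8*m)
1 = 1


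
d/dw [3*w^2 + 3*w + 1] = 6*w + 3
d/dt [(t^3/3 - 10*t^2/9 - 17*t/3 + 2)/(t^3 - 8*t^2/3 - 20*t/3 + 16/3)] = 2*(3*t^4 + 93*t^3 - 113*t^2 - 16*t - 228)/(3*(9*t^6 - 48*t^5 - 56*t^4 + 416*t^3 + 144*t^2 - 640*t + 256))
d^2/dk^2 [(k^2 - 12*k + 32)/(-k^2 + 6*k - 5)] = 6*(2*k^3 - 27*k^2 + 132*k - 219)/(k^6 - 18*k^5 + 123*k^4 - 396*k^3 + 615*k^2 - 450*k + 125)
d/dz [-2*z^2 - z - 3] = -4*z - 1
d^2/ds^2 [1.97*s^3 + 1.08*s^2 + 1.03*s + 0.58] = 11.82*s + 2.16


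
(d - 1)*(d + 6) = d^2 + 5*d - 6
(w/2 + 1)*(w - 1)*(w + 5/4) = w^3/2 + 9*w^2/8 - 3*w/8 - 5/4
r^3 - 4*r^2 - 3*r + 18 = (r - 3)^2*(r + 2)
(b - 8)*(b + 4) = b^2 - 4*b - 32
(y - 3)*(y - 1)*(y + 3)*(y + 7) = y^4 + 6*y^3 - 16*y^2 - 54*y + 63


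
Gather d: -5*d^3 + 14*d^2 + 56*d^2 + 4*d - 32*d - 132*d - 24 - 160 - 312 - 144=-5*d^3 + 70*d^2 - 160*d - 640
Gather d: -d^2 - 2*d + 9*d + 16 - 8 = -d^2 + 7*d + 8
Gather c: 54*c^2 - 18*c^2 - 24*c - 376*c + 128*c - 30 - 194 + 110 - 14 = 36*c^2 - 272*c - 128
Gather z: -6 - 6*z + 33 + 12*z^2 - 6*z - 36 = 12*z^2 - 12*z - 9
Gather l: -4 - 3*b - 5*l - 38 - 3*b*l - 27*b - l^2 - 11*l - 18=-30*b - l^2 + l*(-3*b - 16) - 60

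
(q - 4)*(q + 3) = q^2 - q - 12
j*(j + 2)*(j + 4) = j^3 + 6*j^2 + 8*j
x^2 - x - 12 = (x - 4)*(x + 3)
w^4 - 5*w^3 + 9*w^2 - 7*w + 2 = (w - 2)*(w - 1)^3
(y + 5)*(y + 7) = y^2 + 12*y + 35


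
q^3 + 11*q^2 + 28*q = q*(q + 4)*(q + 7)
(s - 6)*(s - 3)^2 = s^3 - 12*s^2 + 45*s - 54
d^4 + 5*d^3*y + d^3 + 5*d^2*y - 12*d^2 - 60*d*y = d*(d - 3)*(d + 4)*(d + 5*y)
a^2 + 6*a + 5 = (a + 1)*(a + 5)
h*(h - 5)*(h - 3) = h^3 - 8*h^2 + 15*h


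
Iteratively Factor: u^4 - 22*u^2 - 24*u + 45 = (u - 1)*(u^3 + u^2 - 21*u - 45) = (u - 1)*(u + 3)*(u^2 - 2*u - 15) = (u - 1)*(u + 3)^2*(u - 5)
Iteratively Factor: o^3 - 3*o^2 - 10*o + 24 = (o + 3)*(o^2 - 6*o + 8) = (o - 2)*(o + 3)*(o - 4)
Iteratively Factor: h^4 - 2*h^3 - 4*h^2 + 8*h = (h - 2)*(h^3 - 4*h) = (h - 2)*(h + 2)*(h^2 - 2*h) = h*(h - 2)*(h + 2)*(h - 2)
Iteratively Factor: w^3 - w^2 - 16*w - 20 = (w - 5)*(w^2 + 4*w + 4) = (w - 5)*(w + 2)*(w + 2)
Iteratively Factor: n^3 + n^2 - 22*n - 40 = (n - 5)*(n^2 + 6*n + 8) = (n - 5)*(n + 2)*(n + 4)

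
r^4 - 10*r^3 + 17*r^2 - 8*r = r*(r - 8)*(r - 1)^2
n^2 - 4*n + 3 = (n - 3)*(n - 1)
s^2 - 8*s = s*(s - 8)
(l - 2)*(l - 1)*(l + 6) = l^3 + 3*l^2 - 16*l + 12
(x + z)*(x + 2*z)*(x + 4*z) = x^3 + 7*x^2*z + 14*x*z^2 + 8*z^3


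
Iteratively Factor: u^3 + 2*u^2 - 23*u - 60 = (u + 3)*(u^2 - u - 20) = (u - 5)*(u + 3)*(u + 4)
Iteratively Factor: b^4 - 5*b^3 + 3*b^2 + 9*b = (b)*(b^3 - 5*b^2 + 3*b + 9) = b*(b - 3)*(b^2 - 2*b - 3) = b*(b - 3)^2*(b + 1)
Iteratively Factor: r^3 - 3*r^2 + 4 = (r + 1)*(r^2 - 4*r + 4) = (r - 2)*(r + 1)*(r - 2)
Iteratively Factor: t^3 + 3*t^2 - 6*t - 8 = (t + 1)*(t^2 + 2*t - 8) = (t - 2)*(t + 1)*(t + 4)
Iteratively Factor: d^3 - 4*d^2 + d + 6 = (d - 3)*(d^2 - d - 2) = (d - 3)*(d + 1)*(d - 2)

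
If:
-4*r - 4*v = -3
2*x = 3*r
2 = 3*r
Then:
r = 2/3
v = 1/12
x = 1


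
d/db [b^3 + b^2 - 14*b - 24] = 3*b^2 + 2*b - 14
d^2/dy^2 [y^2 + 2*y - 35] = 2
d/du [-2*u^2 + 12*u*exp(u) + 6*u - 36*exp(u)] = 12*u*exp(u) - 4*u - 24*exp(u) + 6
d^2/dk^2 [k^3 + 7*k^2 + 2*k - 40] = 6*k + 14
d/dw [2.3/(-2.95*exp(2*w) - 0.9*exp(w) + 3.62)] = (13.57*exp(w) + 2.07)*exp(w)/(2.95*exp(2*w) + 0.9*exp(w) - 3.62)^2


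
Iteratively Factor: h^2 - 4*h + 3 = (h - 3)*(h - 1)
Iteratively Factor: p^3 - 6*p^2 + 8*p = (p - 4)*(p^2 - 2*p) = p*(p - 4)*(p - 2)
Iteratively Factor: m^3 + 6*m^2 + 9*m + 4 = (m + 1)*(m^2 + 5*m + 4) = (m + 1)^2*(m + 4)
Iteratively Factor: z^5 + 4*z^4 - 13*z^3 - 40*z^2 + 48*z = (z + 4)*(z^4 - 13*z^2 + 12*z) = (z + 4)^2*(z^3 - 4*z^2 + 3*z) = (z - 1)*(z + 4)^2*(z^2 - 3*z) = z*(z - 1)*(z + 4)^2*(z - 3)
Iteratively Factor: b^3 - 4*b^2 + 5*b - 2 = (b - 1)*(b^2 - 3*b + 2) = (b - 1)^2*(b - 2)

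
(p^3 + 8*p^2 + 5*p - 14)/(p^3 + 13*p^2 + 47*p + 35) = (p^2 + p - 2)/(p^2 + 6*p + 5)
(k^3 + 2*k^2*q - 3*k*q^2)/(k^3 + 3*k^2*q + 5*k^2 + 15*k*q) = (k - q)/(k + 5)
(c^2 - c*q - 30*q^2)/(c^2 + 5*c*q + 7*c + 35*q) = (c - 6*q)/(c + 7)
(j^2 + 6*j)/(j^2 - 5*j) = (j + 6)/(j - 5)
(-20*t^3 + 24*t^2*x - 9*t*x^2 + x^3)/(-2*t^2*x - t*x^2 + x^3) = (10*t^2 - 7*t*x + x^2)/(x*(t + x))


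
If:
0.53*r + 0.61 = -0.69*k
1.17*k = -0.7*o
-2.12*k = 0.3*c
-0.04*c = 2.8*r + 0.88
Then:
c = 4.21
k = -0.60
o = 1.00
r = -0.37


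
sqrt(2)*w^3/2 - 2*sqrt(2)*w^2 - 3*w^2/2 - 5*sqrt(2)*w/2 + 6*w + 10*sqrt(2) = (w - 4)*(w - 5*sqrt(2)/2)*(sqrt(2)*w/2 + 1)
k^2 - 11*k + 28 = (k - 7)*(k - 4)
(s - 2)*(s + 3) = s^2 + s - 6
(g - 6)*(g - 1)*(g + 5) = g^3 - 2*g^2 - 29*g + 30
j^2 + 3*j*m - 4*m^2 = (j - m)*(j + 4*m)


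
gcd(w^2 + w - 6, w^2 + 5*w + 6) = w + 3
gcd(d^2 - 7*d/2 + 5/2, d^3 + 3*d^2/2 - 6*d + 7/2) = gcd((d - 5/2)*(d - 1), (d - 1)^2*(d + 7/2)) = d - 1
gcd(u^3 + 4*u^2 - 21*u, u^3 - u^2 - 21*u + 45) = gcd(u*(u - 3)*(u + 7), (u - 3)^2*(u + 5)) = u - 3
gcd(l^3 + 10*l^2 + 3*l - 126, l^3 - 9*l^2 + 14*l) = 1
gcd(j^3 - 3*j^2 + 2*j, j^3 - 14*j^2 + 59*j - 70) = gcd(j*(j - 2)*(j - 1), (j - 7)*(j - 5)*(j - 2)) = j - 2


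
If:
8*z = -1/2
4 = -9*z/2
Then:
No Solution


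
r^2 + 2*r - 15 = (r - 3)*(r + 5)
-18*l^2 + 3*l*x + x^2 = (-3*l + x)*(6*l + x)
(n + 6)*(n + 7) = n^2 + 13*n + 42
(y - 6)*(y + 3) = y^2 - 3*y - 18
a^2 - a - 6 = (a - 3)*(a + 2)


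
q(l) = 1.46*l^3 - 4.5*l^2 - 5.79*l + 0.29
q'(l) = 4.38*l^2 - 9.0*l - 5.79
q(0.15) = -0.67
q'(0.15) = -7.04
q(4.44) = 13.66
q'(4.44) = 40.60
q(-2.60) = -40.74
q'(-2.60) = 47.22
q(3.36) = -14.59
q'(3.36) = 13.42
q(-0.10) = 0.82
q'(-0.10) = -4.85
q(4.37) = 10.89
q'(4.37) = 38.52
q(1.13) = -9.89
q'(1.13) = -10.37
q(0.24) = -1.34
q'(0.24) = -7.70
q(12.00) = 1805.69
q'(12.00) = 516.93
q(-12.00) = -3101.11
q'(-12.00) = 732.93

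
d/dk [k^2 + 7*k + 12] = 2*k + 7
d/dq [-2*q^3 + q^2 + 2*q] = -6*q^2 + 2*q + 2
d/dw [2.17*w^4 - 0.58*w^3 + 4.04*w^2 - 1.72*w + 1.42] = 8.68*w^3 - 1.74*w^2 + 8.08*w - 1.72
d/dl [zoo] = 0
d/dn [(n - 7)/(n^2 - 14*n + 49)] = -1/(n^2 - 14*n + 49)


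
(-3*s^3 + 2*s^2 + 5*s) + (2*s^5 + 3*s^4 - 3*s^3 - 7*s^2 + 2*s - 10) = 2*s^5 + 3*s^4 - 6*s^3 - 5*s^2 + 7*s - 10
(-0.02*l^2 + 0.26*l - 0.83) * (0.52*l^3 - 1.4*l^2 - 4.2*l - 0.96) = -0.0104*l^5 + 0.1632*l^4 - 0.7116*l^3 + 0.0891999999999998*l^2 + 3.2364*l + 0.7968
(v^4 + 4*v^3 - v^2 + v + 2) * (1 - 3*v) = -3*v^5 - 11*v^4 + 7*v^3 - 4*v^2 - 5*v + 2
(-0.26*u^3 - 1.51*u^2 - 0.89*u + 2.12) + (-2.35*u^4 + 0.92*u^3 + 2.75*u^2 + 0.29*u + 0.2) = -2.35*u^4 + 0.66*u^3 + 1.24*u^2 - 0.6*u + 2.32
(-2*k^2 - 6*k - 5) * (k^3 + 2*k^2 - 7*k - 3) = -2*k^5 - 10*k^4 - 3*k^3 + 38*k^2 + 53*k + 15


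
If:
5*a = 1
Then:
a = 1/5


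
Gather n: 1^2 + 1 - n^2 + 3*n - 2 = -n^2 + 3*n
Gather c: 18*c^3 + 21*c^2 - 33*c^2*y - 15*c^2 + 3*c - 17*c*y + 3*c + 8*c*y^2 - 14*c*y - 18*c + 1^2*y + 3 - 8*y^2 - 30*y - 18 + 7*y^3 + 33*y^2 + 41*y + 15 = 18*c^3 + c^2*(6 - 33*y) + c*(8*y^2 - 31*y - 12) + 7*y^3 + 25*y^2 + 12*y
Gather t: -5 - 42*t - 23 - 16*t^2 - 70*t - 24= -16*t^2 - 112*t - 52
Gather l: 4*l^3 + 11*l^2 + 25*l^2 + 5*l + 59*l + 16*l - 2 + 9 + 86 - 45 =4*l^3 + 36*l^2 + 80*l + 48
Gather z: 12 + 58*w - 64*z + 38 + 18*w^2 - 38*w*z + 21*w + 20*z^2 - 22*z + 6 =18*w^2 + 79*w + 20*z^2 + z*(-38*w - 86) + 56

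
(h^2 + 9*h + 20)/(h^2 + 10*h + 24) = (h + 5)/(h + 6)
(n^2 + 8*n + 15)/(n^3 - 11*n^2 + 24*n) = (n^2 + 8*n + 15)/(n*(n^2 - 11*n + 24))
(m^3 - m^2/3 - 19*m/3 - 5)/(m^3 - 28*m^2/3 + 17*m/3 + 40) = (m + 1)/(m - 8)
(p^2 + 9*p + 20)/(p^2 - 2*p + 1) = (p^2 + 9*p + 20)/(p^2 - 2*p + 1)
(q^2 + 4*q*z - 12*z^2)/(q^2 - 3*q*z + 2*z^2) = (-q - 6*z)/(-q + z)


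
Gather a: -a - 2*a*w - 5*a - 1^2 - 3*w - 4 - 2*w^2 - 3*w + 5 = a*(-2*w - 6) - 2*w^2 - 6*w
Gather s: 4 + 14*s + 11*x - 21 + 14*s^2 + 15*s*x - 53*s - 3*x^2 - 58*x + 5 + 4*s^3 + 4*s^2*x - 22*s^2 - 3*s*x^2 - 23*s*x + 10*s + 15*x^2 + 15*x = 4*s^3 + s^2*(4*x - 8) + s*(-3*x^2 - 8*x - 29) + 12*x^2 - 32*x - 12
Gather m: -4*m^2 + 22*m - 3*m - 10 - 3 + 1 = -4*m^2 + 19*m - 12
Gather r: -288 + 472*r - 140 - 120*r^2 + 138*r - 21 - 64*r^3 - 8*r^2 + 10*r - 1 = -64*r^3 - 128*r^2 + 620*r - 450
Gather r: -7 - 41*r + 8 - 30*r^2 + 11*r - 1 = -30*r^2 - 30*r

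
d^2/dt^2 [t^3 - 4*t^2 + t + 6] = 6*t - 8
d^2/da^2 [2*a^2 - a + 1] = 4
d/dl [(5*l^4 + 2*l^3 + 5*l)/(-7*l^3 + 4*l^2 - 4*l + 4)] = (-35*l^6 + 40*l^5 - 52*l^4 + 134*l^3 + 4*l^2 + 20)/(49*l^6 - 56*l^5 + 72*l^4 - 88*l^3 + 48*l^2 - 32*l + 16)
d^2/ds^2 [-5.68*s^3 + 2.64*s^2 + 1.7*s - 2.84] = 5.28 - 34.08*s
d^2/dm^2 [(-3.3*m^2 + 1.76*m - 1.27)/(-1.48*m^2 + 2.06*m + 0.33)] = (12.411872*m^3 + 26.361168*m^2 - 28.38936*m + 15.130916)/(3.241792*m^6 - 13.536672*m^5 + 16.673088*m^4 - 2.705192*m^3 - 3.717648*m^2 - 0.673002*m - 0.035937)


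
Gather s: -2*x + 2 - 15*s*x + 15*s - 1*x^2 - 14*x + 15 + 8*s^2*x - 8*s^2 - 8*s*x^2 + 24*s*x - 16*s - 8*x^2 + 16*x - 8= s^2*(8*x - 8) + s*(-8*x^2 + 9*x - 1) - 9*x^2 + 9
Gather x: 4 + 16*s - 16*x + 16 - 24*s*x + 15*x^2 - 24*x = 16*s + 15*x^2 + x*(-24*s - 40) + 20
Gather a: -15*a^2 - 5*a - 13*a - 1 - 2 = -15*a^2 - 18*a - 3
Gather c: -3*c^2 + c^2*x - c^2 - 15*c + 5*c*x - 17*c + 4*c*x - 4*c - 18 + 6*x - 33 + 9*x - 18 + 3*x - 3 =c^2*(x - 4) + c*(9*x - 36) + 18*x - 72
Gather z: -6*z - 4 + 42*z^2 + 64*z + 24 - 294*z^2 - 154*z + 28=-252*z^2 - 96*z + 48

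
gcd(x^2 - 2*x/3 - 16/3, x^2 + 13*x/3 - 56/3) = x - 8/3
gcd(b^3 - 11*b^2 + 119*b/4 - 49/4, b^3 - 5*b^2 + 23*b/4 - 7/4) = b^2 - 4*b + 7/4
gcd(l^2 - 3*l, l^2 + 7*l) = l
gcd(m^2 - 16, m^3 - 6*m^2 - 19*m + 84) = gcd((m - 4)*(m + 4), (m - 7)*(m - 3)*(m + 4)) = m + 4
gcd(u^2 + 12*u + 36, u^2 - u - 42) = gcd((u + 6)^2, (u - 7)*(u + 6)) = u + 6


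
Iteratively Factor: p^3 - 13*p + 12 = (p - 3)*(p^2 + 3*p - 4) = (p - 3)*(p - 1)*(p + 4)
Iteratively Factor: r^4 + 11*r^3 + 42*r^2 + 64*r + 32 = (r + 2)*(r^3 + 9*r^2 + 24*r + 16) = (r + 2)*(r + 4)*(r^2 + 5*r + 4) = (r + 1)*(r + 2)*(r + 4)*(r + 4)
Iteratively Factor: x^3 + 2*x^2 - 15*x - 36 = (x + 3)*(x^2 - x - 12) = (x + 3)^2*(x - 4)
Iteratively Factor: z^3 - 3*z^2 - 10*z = (z - 5)*(z^2 + 2*z) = z*(z - 5)*(z + 2)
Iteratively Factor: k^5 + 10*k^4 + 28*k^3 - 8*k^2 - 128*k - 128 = (k + 2)*(k^4 + 8*k^3 + 12*k^2 - 32*k - 64) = (k + 2)*(k + 4)*(k^3 + 4*k^2 - 4*k - 16) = (k + 2)^2*(k + 4)*(k^2 + 2*k - 8) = (k + 2)^2*(k + 4)^2*(k - 2)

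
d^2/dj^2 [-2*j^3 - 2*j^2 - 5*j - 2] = -12*j - 4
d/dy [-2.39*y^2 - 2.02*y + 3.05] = -4.78*y - 2.02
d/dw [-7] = 0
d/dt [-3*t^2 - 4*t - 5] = -6*t - 4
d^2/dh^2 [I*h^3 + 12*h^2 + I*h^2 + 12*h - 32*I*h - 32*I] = 6*I*h + 24 + 2*I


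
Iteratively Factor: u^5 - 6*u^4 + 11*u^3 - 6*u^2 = (u)*(u^4 - 6*u^3 + 11*u^2 - 6*u) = u*(u - 3)*(u^3 - 3*u^2 + 2*u) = u^2*(u - 3)*(u^2 - 3*u + 2) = u^2*(u - 3)*(u - 2)*(u - 1)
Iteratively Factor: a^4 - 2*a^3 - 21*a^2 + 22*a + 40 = (a + 1)*(a^3 - 3*a^2 - 18*a + 40) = (a + 1)*(a + 4)*(a^2 - 7*a + 10) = (a - 5)*(a + 1)*(a + 4)*(a - 2)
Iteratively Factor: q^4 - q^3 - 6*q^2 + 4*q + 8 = (q + 2)*(q^3 - 3*q^2 + 4) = (q - 2)*(q + 2)*(q^2 - q - 2) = (q - 2)^2*(q + 2)*(q + 1)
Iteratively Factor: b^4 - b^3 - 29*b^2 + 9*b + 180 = (b - 5)*(b^3 + 4*b^2 - 9*b - 36) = (b - 5)*(b - 3)*(b^2 + 7*b + 12) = (b - 5)*(b - 3)*(b + 3)*(b + 4)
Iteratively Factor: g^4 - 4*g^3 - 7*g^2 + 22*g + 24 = (g + 2)*(g^3 - 6*g^2 + 5*g + 12) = (g - 3)*(g + 2)*(g^2 - 3*g - 4) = (g - 3)*(g + 1)*(g + 2)*(g - 4)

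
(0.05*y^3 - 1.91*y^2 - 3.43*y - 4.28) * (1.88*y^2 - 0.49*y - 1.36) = 0.094*y^5 - 3.6153*y^4 - 5.5805*y^3 - 3.7681*y^2 + 6.762*y + 5.8208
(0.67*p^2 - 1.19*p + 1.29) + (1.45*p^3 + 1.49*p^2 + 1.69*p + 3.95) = 1.45*p^3 + 2.16*p^2 + 0.5*p + 5.24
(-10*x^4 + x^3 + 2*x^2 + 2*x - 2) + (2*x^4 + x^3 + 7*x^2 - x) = -8*x^4 + 2*x^3 + 9*x^2 + x - 2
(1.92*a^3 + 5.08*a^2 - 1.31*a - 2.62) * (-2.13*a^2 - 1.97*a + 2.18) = -4.0896*a^5 - 14.6028*a^4 - 3.0317*a^3 + 19.2357*a^2 + 2.3056*a - 5.7116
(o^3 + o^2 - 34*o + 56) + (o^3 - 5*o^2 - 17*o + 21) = 2*o^3 - 4*o^2 - 51*o + 77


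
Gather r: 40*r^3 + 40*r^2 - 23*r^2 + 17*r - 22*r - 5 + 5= 40*r^3 + 17*r^2 - 5*r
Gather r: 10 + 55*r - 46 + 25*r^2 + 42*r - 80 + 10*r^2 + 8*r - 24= 35*r^2 + 105*r - 140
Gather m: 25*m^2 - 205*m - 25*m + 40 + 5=25*m^2 - 230*m + 45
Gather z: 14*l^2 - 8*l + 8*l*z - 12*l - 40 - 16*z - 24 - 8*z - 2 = 14*l^2 - 20*l + z*(8*l - 24) - 66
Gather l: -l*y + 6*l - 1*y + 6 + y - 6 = l*(6 - y)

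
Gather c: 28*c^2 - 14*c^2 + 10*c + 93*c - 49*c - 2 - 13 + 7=14*c^2 + 54*c - 8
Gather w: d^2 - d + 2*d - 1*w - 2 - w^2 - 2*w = d^2 + d - w^2 - 3*w - 2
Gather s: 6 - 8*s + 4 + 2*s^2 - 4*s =2*s^2 - 12*s + 10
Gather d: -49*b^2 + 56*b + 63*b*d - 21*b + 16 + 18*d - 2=-49*b^2 + 35*b + d*(63*b + 18) + 14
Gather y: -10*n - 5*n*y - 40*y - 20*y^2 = -10*n - 20*y^2 + y*(-5*n - 40)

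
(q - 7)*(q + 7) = q^2 - 49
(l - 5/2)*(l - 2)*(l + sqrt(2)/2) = l^3 - 9*l^2/2 + sqrt(2)*l^2/2 - 9*sqrt(2)*l/4 + 5*l + 5*sqrt(2)/2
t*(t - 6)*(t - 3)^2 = t^4 - 12*t^3 + 45*t^2 - 54*t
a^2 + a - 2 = (a - 1)*(a + 2)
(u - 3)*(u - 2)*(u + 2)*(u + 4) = u^4 + u^3 - 16*u^2 - 4*u + 48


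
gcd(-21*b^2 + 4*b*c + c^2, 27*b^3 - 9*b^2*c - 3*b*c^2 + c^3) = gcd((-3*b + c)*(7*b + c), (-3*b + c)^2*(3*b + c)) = 3*b - c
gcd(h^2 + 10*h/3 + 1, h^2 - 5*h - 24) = h + 3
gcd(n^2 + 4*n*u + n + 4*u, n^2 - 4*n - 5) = n + 1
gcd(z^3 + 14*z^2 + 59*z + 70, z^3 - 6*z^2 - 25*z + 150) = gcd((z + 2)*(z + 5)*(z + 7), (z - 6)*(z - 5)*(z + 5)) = z + 5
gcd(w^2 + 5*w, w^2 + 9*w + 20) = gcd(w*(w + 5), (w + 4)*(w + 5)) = w + 5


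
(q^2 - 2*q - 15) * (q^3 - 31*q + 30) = q^5 - 2*q^4 - 46*q^3 + 92*q^2 + 405*q - 450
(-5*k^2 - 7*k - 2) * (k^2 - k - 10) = -5*k^4 - 2*k^3 + 55*k^2 + 72*k + 20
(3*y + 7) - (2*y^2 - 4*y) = -2*y^2 + 7*y + 7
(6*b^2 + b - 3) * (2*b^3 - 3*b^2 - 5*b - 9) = 12*b^5 - 16*b^4 - 39*b^3 - 50*b^2 + 6*b + 27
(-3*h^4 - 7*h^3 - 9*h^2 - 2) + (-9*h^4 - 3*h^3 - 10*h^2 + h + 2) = -12*h^4 - 10*h^3 - 19*h^2 + h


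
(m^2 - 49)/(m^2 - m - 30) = (49 - m^2)/(-m^2 + m + 30)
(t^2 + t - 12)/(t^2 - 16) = (t - 3)/(t - 4)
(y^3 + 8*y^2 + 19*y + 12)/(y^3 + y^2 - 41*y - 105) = (y^2 + 5*y + 4)/(y^2 - 2*y - 35)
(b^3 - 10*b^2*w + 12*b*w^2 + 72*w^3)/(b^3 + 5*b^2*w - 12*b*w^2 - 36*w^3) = (-b^2 + 12*b*w - 36*w^2)/(-b^2 - 3*b*w + 18*w^2)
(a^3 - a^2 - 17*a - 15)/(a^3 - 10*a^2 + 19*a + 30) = (a + 3)/(a - 6)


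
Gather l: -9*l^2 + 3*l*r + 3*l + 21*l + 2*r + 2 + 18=-9*l^2 + l*(3*r + 24) + 2*r + 20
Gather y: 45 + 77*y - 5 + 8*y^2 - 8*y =8*y^2 + 69*y + 40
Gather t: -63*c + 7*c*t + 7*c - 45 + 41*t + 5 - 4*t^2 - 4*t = -56*c - 4*t^2 + t*(7*c + 37) - 40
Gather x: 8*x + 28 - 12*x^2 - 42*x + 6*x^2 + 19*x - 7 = -6*x^2 - 15*x + 21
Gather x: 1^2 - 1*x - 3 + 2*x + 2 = x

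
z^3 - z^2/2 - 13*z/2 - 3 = (z - 3)*(z + 1/2)*(z + 2)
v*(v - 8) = v^2 - 8*v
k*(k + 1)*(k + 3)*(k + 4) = k^4 + 8*k^3 + 19*k^2 + 12*k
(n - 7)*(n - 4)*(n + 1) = n^3 - 10*n^2 + 17*n + 28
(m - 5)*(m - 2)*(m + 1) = m^3 - 6*m^2 + 3*m + 10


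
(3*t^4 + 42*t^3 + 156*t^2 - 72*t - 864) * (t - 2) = 3*t^5 + 36*t^4 + 72*t^3 - 384*t^2 - 720*t + 1728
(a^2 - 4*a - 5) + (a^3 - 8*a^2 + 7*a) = a^3 - 7*a^2 + 3*a - 5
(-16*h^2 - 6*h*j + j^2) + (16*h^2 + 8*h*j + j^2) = 2*h*j + 2*j^2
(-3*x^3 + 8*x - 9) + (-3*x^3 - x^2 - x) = -6*x^3 - x^2 + 7*x - 9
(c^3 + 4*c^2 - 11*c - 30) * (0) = 0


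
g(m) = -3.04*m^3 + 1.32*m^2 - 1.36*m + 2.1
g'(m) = -9.12*m^2 + 2.64*m - 1.36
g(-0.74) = 5.06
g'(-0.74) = -8.31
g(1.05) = -1.39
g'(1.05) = -8.64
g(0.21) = 1.84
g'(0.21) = -1.21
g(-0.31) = 2.74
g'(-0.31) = -3.05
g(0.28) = 1.76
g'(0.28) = -1.34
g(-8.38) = 1895.17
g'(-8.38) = -663.93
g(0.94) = -0.54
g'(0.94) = -6.94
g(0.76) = 0.49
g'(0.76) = -4.62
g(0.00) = 2.10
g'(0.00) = -1.36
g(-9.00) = 2337.42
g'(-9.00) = -763.84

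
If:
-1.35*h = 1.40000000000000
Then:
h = -1.04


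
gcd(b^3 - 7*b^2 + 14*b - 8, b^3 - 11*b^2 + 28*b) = b - 4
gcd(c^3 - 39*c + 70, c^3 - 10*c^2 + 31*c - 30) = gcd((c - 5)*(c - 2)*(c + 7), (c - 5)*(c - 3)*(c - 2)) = c^2 - 7*c + 10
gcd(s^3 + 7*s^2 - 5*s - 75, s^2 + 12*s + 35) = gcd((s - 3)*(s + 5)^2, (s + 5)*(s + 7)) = s + 5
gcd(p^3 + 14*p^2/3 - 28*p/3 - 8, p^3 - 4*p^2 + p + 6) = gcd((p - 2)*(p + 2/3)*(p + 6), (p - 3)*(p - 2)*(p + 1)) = p - 2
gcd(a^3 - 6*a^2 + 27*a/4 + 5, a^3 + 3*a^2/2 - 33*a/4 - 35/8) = a^2 - 2*a - 5/4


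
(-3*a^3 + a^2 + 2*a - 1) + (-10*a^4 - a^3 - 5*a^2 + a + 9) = -10*a^4 - 4*a^3 - 4*a^2 + 3*a + 8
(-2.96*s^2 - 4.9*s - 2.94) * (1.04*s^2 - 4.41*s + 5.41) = -3.0784*s^4 + 7.9576*s^3 + 2.5378*s^2 - 13.5436*s - 15.9054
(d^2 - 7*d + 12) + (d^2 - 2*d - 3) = 2*d^2 - 9*d + 9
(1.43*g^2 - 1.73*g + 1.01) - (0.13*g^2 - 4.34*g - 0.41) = 1.3*g^2 + 2.61*g + 1.42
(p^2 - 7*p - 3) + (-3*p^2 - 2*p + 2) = -2*p^2 - 9*p - 1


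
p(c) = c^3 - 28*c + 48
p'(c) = 3*c^2 - 28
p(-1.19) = 79.63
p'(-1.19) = -23.75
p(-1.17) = 79.16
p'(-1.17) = -23.89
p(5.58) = 65.50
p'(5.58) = 65.41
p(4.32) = 7.66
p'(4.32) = 27.99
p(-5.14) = 56.12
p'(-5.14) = 51.26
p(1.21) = 15.89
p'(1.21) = -23.61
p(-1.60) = 88.70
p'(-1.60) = -20.32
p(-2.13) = 97.98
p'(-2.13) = -14.39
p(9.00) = 525.00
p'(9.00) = 215.00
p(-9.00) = -429.00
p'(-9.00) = 215.00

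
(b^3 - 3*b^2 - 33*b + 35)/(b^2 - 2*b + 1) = (b^2 - 2*b - 35)/(b - 1)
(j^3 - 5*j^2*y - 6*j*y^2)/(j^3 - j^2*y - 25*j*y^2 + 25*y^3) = j*(j^2 - 5*j*y - 6*y^2)/(j^3 - j^2*y - 25*j*y^2 + 25*y^3)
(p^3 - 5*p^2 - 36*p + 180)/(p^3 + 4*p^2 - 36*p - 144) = (p - 5)/(p + 4)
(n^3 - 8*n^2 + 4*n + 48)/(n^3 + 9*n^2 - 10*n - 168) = (n^2 - 4*n - 12)/(n^2 + 13*n + 42)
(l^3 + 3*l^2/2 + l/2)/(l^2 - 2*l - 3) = l*(2*l + 1)/(2*(l - 3))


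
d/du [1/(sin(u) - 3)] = -cos(u)/(sin(u) - 3)^2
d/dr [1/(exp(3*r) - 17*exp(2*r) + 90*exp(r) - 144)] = (-3*exp(2*r) + 34*exp(r) - 90)*exp(r)/(exp(3*r) - 17*exp(2*r) + 90*exp(r) - 144)^2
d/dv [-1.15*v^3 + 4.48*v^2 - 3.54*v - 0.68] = -3.45*v^2 + 8.96*v - 3.54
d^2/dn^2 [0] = 0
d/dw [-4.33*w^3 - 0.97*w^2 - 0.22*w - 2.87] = -12.99*w^2 - 1.94*w - 0.22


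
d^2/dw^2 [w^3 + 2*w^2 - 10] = 6*w + 4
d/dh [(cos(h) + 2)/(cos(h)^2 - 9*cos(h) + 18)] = (cos(h)^2 + 4*cos(h) - 36)*sin(h)/(cos(h)^2 - 9*cos(h) + 18)^2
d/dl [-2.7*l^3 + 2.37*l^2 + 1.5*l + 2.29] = -8.1*l^2 + 4.74*l + 1.5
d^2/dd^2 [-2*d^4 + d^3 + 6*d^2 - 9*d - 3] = -24*d^2 + 6*d + 12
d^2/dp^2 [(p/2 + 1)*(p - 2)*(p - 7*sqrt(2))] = 3*p - 7*sqrt(2)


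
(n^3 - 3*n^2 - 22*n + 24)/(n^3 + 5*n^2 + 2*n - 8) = (n - 6)/(n + 2)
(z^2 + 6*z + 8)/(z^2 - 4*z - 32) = (z + 2)/(z - 8)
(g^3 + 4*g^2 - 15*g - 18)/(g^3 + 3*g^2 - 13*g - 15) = (g + 6)/(g + 5)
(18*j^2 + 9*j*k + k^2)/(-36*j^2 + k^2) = (-3*j - k)/(6*j - k)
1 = 1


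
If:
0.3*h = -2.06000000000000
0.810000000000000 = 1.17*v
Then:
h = -6.87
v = 0.69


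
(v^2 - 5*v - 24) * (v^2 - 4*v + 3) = v^4 - 9*v^3 - v^2 + 81*v - 72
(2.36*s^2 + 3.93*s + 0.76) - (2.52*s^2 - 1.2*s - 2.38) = -0.16*s^2 + 5.13*s + 3.14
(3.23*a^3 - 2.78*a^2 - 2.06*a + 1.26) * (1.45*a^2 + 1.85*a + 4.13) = 4.6835*a^5 + 1.9445*a^4 + 5.2099*a^3 - 13.4654*a^2 - 6.1768*a + 5.2038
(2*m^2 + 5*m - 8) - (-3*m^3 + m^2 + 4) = 3*m^3 + m^2 + 5*m - 12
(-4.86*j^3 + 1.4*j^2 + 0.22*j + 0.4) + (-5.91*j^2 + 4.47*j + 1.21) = -4.86*j^3 - 4.51*j^2 + 4.69*j + 1.61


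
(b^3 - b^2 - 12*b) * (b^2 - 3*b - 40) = b^5 - 4*b^4 - 49*b^3 + 76*b^2 + 480*b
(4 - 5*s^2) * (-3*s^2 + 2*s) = 15*s^4 - 10*s^3 - 12*s^2 + 8*s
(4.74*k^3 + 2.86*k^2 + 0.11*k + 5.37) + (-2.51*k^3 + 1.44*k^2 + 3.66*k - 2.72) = 2.23*k^3 + 4.3*k^2 + 3.77*k + 2.65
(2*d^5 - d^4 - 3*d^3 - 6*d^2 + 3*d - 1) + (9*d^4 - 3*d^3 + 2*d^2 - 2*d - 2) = 2*d^5 + 8*d^4 - 6*d^3 - 4*d^2 + d - 3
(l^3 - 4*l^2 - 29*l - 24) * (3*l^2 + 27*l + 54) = 3*l^5 + 15*l^4 - 141*l^3 - 1071*l^2 - 2214*l - 1296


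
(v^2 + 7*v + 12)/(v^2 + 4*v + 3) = (v + 4)/(v + 1)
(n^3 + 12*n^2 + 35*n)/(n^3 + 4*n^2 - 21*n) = (n + 5)/(n - 3)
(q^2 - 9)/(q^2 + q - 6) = (q - 3)/(q - 2)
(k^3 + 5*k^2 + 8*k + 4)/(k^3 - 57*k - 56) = (k^2 + 4*k + 4)/(k^2 - k - 56)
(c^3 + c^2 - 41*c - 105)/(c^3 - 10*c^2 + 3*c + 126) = (c + 5)/(c - 6)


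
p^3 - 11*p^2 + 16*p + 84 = (p - 7)*(p - 6)*(p + 2)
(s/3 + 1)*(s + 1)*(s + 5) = s^3/3 + 3*s^2 + 23*s/3 + 5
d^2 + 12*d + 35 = (d + 5)*(d + 7)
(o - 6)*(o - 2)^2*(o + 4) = o^4 - 6*o^3 - 12*o^2 + 88*o - 96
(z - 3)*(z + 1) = z^2 - 2*z - 3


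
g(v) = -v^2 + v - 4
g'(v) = 1 - 2*v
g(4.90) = -23.11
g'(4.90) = -8.80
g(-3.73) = -21.64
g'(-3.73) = 8.46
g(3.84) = -14.91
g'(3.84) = -6.68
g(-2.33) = -11.76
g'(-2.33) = 5.66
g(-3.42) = -19.12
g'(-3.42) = 7.84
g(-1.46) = -7.59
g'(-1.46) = 3.92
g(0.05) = -3.95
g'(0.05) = 0.90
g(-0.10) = -4.11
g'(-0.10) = 1.20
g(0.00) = -4.00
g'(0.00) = 1.00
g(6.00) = -34.00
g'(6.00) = -11.00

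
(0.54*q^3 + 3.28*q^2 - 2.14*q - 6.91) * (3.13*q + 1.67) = 1.6902*q^4 + 11.1682*q^3 - 1.2206*q^2 - 25.2021*q - 11.5397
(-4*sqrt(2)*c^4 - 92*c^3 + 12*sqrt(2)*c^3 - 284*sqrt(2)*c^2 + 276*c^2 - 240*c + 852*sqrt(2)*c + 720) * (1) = -4*sqrt(2)*c^4 - 92*c^3 + 12*sqrt(2)*c^3 - 284*sqrt(2)*c^2 + 276*c^2 - 240*c + 852*sqrt(2)*c + 720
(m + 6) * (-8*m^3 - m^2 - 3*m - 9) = -8*m^4 - 49*m^3 - 9*m^2 - 27*m - 54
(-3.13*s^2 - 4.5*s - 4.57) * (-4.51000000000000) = 14.1163*s^2 + 20.295*s + 20.6107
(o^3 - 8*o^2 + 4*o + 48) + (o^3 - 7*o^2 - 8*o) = 2*o^3 - 15*o^2 - 4*o + 48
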